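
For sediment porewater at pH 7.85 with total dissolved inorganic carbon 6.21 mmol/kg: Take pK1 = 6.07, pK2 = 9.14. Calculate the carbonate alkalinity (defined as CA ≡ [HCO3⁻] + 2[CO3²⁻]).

CA = 6.41 mmol/kg

CA = [HCO3⁻] + 2[CO3²⁻] = (α₁ + 2α₂)·DIC
At pH 7.85: [H⁺]/K1 = 10^-1.78 = 0.016596, K2/[H⁺] = 10^-1.29 = 0.051286
α₁ = 1/(1 + 0.016596 + 0.051286) = 1/1.0679 = 0.9364; α₂ = α₁·K2/[H⁺] = 0.04803
α₁ + 2α₂ = 1.0325
CA = 1.0325 × 6.21 = 6.41 mmol/kg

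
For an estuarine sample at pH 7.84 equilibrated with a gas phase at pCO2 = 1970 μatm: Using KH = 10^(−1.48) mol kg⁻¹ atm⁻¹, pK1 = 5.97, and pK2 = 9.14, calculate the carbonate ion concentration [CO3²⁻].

[CO3²⁻] = 0.242 mmol/kg

[CO2*] = KH · pCO2 = 10^(−1.48) × 1970×10^-6 = 6.523×10^-5 mol/kg
α₀ = 1/(1 + K1/[H⁺] + K1K2/[H⁺]²) = 1/(1 + 10^+1.87 + 10^+0.57) = 0.01268
DIC = [CO2*]/α₀ = 6.523×10^-5 / 0.01268 = 5.143 mmol/kg
[CO3²⁻] = α₂·DIC; α₂ = 0.04712, so [CO3²⁻] = 0.04712 × 5.143 = 0.242 mmol/kg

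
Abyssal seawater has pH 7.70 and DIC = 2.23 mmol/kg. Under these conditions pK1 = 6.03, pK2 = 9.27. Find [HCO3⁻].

α₁ = 1 / (1 + [H⁺]/K1 + K2/[H⁺]) = 1 / (1 + 10^-1.67 + 10^-1.57)
   = 1 / (1 + 0.021380 + 0.026915) = 1/1.0483 = 0.9539
[HCO3⁻] = α₁ × DIC = 0.9539 × 2.23 = 2.13 mmol/kg

[HCO3⁻] = 2.13 mmol/kg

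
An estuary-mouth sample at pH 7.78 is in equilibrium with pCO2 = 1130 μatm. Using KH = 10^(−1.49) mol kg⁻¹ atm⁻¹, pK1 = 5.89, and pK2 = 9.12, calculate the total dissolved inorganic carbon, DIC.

[CO2*] = KH · pCO2 = 10^(−1.49) × 1130×10^-6 = 3.657×10^-5 mol/kg
α₀ = 1/(1 + K1/[H⁺] + K1K2/[H⁺]²) = 1/(1 + 10^+1.89 + 10^+0.55) = 0.01217
DIC = [CO2*]/α₀ = 3.657×10^-5 / 0.01217 = 3.00 mmol/kg

DIC = 3.00 mmol/kg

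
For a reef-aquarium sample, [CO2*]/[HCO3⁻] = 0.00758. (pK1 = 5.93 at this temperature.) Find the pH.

pH = 8.05

From K1 = [H⁺][HCO3⁻]/[CO2*]:  pH = pK1 − log₁₀([CO2*]/[HCO3⁻])
log₁₀(0.00758) = -2.120
pH = 5.93 − (-2.120) = 8.05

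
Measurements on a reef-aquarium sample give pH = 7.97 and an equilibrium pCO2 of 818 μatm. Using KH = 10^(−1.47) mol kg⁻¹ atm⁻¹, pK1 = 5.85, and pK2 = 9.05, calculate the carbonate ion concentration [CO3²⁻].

[CO3²⁻] = 0.304 mmol/kg

[CO2*] = KH · pCO2 = 10^(−1.47) × 818×10^-6 = 2.772×10^-5 mol/kg
α₀ = 1/(1 + K1/[H⁺] + K1K2/[H⁺]²) = 1/(1 + 10^+2.12 + 10^+1.04) = 0.006955
DIC = [CO2*]/α₀ = 2.772×10^-5 / 0.006955 = 3.986 mmol/kg
[CO3²⁻] = α₂·DIC; α₂ = 0.07626, so [CO3²⁻] = 0.07626 × 3.986 = 0.304 mmol/kg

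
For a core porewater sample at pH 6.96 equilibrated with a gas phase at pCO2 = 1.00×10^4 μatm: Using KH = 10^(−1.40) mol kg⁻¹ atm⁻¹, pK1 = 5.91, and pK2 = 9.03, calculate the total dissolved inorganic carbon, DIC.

DIC = 4.90 mmol/kg

[CO2*] = KH · pCO2 = 10^(−1.40) × 1.00×10^4×10^-6 = 3.981×10^-4 mol/kg
α₀ = 1/(1 + K1/[H⁺] + K1K2/[H⁺]²) = 1/(1 + 10^+1.05 + 10^-1.02) = 0.08120
DIC = [CO2*]/α₀ = 3.981×10^-4 / 0.08120 = 4.90 mmol/kg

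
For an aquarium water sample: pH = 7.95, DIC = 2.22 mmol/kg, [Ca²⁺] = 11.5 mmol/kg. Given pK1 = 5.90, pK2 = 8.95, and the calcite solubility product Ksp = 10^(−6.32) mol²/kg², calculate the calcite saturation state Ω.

Ω = 4.81

α₂ = 1 / (1 + [H⁺]/K2 + [H⁺]²/(K1K2)) = 1 / (1 + 10^+1.00 + 10^-1.05)
   = 1 / (1 + 10.000 + 0.089125) = 1/11.089 = 0.09018
[CO3²⁻] = α₂ × DIC = 0.09018 × 2.22 = 0.2002 mmol/kg
Ksp = 10^(−6.32) = 4.786×10^-7
Ω = [Ca²⁺][CO3²⁻]/Ksp = (11.5×10^-3)(2.002×10^-4) / 4.786×10^-7 = 4.81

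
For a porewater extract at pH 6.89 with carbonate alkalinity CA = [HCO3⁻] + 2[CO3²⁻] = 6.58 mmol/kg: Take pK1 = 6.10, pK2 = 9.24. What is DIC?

CA = [HCO3⁻] + 2[CO3²⁻] = (α₁ + 2α₂)·DIC
At pH 6.89: [H⁺]/K1 = 10^-0.79 = 0.16218, K2/[H⁺] = 10^-2.35 = 0.0044668
α₁ = 1/(1 + 0.16218 + 0.0044668) = 1/1.1666 = 0.8572; α₂ = α₁·K2/[H⁺] = 0.003829
α₁ + 2α₂ = 0.8648
DIC = CA / (α₁ + 2α₂) = 6.58 / 0.8648 = 7.61 mmol/kg

DIC = 7.61 mmol/kg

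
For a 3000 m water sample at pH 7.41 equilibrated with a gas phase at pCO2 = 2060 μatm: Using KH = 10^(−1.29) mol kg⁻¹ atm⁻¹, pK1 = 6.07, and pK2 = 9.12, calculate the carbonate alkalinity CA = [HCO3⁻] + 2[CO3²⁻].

CA = 2.40 mmol/kg

[CO2*] = KH · pCO2 = 10^(−1.29) × 2060×10^-6 = 1.056×10^-4 mol/kg
α₀ = 1/(1 + K1/[H⁺] + K1K2/[H⁺]²) = 1/(1 + 10^+1.34 + 10^-0.37) = 0.04291
DIC = [CO2*]/α₀ = 1.056×10^-4 / 0.04291 = 2.462 mmol/kg
CA = (α₁ + 2α₂)·DIC = (0.9388 + 2×0.01830) × 2.462 = 2.40 mmol/kg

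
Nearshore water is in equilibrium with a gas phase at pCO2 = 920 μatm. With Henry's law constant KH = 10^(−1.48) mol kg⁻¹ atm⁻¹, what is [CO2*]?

[CO2*] = 30.5 μmol/kg

KH = 10^(−1.48) = 3.311×10^-2 mol kg⁻¹ atm⁻¹
[CO2*] = KH · pCO2 = 3.311×10^-2 × 920×10^-6 atm = 3.05×10^-5 mol/kg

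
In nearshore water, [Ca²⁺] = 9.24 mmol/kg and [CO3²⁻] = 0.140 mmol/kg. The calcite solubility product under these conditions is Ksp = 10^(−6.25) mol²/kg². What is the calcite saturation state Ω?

Ksp = 10^(−6.25) = 5.623×10^-7
Ω = [Ca²⁺][CO3²⁻]/Ksp = (9.24×10^-3)(0.140×10^-3) / 5.623×10^-7 = 2.30

Ω = 2.30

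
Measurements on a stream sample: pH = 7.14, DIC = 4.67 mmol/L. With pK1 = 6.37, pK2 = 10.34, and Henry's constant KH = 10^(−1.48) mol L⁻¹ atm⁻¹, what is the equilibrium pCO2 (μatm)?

α₀ = 1 / (1 + K1/[H⁺] + K1K2/[H⁺]²) = 1 / (1 + 10^+0.77 + 10^-2.43)
   = 1 / (1 + 5.8884 + 0.0037154) = 1/6.8922 = 0.1451
[CO2*] = α₀ × DIC = 0.1451 × 4.67 = 0.6776 mmol/L
pCO2 = [CO2*]/KH = 6.776×10^-4 / 3.311×10^-2 = 2.05×10^4 μatm

pCO2 = 2.05×10^4 μatm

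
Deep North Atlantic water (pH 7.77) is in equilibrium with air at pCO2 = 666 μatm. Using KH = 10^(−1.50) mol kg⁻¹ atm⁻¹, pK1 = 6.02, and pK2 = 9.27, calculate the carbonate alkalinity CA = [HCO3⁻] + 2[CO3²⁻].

[CO2*] = KH · pCO2 = 10^(−1.50) × 666×10^-6 = 2.106×10^-5 mol/kg
α₀ = 1/(1 + K1/[H⁺] + K1K2/[H⁺]²) = 1/(1 + 10^+1.75 + 10^+0.25) = 0.01695
DIC = [CO2*]/α₀ = 2.106×10^-5 / 0.01695 = 1.243 mmol/kg
CA = (α₁ + 2α₂)·DIC = (0.9529 + 2×0.03013) × 1.243 = 1.26 mmol/kg

CA = 1.26 mmol/kg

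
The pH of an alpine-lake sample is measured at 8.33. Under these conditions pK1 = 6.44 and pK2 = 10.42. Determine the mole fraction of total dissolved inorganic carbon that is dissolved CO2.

α₀ = 1 / (1 + K1/[H⁺] + K1K2/[H⁺]²) = 1 / (1 + 10^+1.89 + 10^-0.20)
   = 1 / (1 + 77.625 + 0.63096) = 1/79.256 = 0.01262

α₀ = 0.0126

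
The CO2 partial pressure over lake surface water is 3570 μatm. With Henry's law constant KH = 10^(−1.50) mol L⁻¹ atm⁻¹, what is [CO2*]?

[CO2*] = 113 μmol/L

KH = 10^(−1.50) = 3.162×10^-2 mol L⁻¹ atm⁻¹
[CO2*] = KH · pCO2 = 3.162×10^-2 × 3570×10^-6 atm = 1.13×10^-4 mol/L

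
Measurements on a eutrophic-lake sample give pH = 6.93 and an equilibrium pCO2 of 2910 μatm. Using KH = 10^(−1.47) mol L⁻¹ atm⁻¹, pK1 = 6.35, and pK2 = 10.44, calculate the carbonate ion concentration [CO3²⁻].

[CO3²⁻] = 0.116 μmol/L

[CO2*] = KH · pCO2 = 10^(−1.47) × 2910×10^-6 = 9.860×10^-5 mol/L
α₀ = 1/(1 + K1/[H⁺] + K1K2/[H⁺]²) = 1/(1 + 10^+0.58 + 10^-2.93) = 0.2082
DIC = [CO2*]/α₀ = 9.860×10^-5 / 0.2082 = 0.4736 mmol/L
[CO3²⁻] = α₂·DIC; α₂ = 0.0002446, so [CO3²⁻] = 0.0002446 × 0.4736 = 0.000116 mmol/L = 0.116 μmol/L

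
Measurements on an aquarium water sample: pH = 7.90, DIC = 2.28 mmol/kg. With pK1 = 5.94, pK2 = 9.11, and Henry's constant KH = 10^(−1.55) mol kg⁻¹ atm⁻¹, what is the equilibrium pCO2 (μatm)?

α₀ = 1 / (1 + K1/[H⁺] + K1K2/[H⁺]²) = 1 / (1 + 10^+1.96 + 10^+0.75)
   = 1 / (1 + 91.201 + 5.6234) = 1/97.824 = 0.01022
[CO2*] = α₀ × DIC = 0.01022 × 2.28 = 0.02331 mmol/kg
pCO2 = [CO2*]/KH = 2.331×10^-5 / 2.818×10^-2 = 827 μatm

pCO2 = 827 μatm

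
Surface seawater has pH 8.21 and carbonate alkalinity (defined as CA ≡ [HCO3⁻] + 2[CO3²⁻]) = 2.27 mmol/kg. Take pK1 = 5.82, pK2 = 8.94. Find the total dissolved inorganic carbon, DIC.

CA = [HCO3⁻] + 2[CO3²⁻] = (α₁ + 2α₂)·DIC
At pH 8.21: [H⁺]/K1 = 10^-2.39 = 0.0040738, K2/[H⁺] = 10^-0.73 = 0.18621
α₁ = 1/(1 + 0.0040738 + 0.18621) = 1/1.1903 = 0.8401; α₂ = α₁·K2/[H⁺] = 0.1564
α₁ + 2α₂ = 1.1530
DIC = CA / (α₁ + 2α₂) = 2.27 / 1.1530 = 1.97 mmol/kg

DIC = 1.97 mmol/kg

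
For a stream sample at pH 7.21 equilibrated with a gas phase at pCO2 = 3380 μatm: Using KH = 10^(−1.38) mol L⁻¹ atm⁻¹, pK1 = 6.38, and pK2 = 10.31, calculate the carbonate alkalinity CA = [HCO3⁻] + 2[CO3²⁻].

[CO2*] = KH · pCO2 = 10^(−1.38) × 3380×10^-6 = 1.409×10^-4 mol/L
α₀ = 1/(1 + K1/[H⁺] + K1K2/[H⁺]²) = 1/(1 + 10^+0.83 + 10^-2.27) = 0.1288
DIC = [CO2*]/α₀ = 1.409×10^-4 / 0.1288 = 1.094 mmol/L
CA = (α₁ + 2α₂)·DIC = (0.8705 + 2×0.0006915) × 1.094 = 0.954 mmol/L

CA = 0.954 mmol/L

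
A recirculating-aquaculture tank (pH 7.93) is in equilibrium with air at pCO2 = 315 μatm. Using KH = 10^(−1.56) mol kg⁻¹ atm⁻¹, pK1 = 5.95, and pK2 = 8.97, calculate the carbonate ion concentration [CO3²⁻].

[CO2*] = KH · pCO2 = 10^(−1.56) × 315×10^-6 = 8.676×10^-6 mol/kg
α₀ = 1/(1 + K1/[H⁺] + K1K2/[H⁺]²) = 1/(1 + 10^+1.98 + 10^+0.94) = 0.009505
DIC = [CO2*]/α₀ = 8.676×10^-6 / 0.009505 = 0.9128 mmol/kg
[CO3²⁻] = α₂·DIC; α₂ = 0.08278, so [CO3²⁻] = 0.08278 × 0.9128 = 0.0756 mmol/kg

[CO3²⁻] = 0.0756 mmol/kg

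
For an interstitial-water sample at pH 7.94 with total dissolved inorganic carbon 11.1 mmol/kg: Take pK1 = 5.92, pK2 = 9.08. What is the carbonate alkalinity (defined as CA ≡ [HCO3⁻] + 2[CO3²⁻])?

CA = [HCO3⁻] + 2[CO3²⁻] = (α₁ + 2α₂)·DIC
At pH 7.94: [H⁺]/K1 = 10^-2.02 = 0.0095499, K2/[H⁺] = 10^-1.14 = 0.072444
α₁ = 1/(1 + 0.0095499 + 0.072444) = 1/1.0820 = 0.9242; α₂ = α₁·K2/[H⁺] = 0.06695
α₁ + 2α₂ = 1.0581
CA = 1.0581 × 11.1 = 11.7 mmol/kg

CA = 11.7 mmol/kg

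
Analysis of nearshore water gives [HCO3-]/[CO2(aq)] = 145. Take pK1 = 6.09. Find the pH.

From K1 = [H⁺][HCO3-]/[CO2(aq)]:  pH = pK1 + log₁₀([HCO3-]/[CO2(aq)])
log₁₀(145) = +2.161
pH = 6.09 + (+2.161) = 8.25

pH = 8.25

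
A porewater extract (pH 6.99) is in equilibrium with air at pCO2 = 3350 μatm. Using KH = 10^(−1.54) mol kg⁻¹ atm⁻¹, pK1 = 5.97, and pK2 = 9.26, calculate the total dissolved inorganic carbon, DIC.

DIC = 1.11 mmol/kg

[CO2*] = KH · pCO2 = 10^(−1.54) × 3350×10^-6 = 9.662×10^-5 mol/kg
α₀ = 1/(1 + K1/[H⁺] + K1K2/[H⁺]²) = 1/(1 + 10^+1.02 + 10^-1.25) = 0.08675
DIC = [CO2*]/α₀ = 9.662×10^-5 / 0.08675 = 1.11 mmol/kg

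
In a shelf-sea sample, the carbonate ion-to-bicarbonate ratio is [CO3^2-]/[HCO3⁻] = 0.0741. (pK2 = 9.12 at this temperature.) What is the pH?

From K2 = [H⁺][CO3^2-]/[HCO3⁻]:  pH = pK2 + log₁₀([CO3^2-]/[HCO3⁻])
log₁₀(0.0741) = -1.130
pH = 9.12 + (-1.130) = 7.99

pH = 7.99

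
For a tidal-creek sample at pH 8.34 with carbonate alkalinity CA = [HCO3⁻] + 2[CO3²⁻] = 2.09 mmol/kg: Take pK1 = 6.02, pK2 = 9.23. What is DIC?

CA = [HCO3⁻] + 2[CO3²⁻] = (α₁ + 2α₂)·DIC
At pH 8.34: [H⁺]/K1 = 10^-2.32 = 0.0047863, K2/[H⁺] = 10^-0.89 = 0.12882
α₁ = 1/(1 + 0.0047863 + 0.12882) = 1/1.1336 = 0.8821; α₂ = α₁·K2/[H⁺] = 0.1136
α₁ + 2α₂ = 1.1094
DIC = CA / (α₁ + 2α₂) = 2.09 / 1.1094 = 1.88 mmol/kg

DIC = 1.88 mmol/kg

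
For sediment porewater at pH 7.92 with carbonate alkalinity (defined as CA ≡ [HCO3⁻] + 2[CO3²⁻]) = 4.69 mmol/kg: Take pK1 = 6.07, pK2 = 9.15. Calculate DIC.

DIC = 4.50 mmol/kg

CA = [HCO3⁻] + 2[CO3²⁻] = (α₁ + 2α₂)·DIC
At pH 7.92: [H⁺]/K1 = 10^-1.85 = 0.014125, K2/[H⁺] = 10^-1.23 = 0.058884
α₁ = 1/(1 + 0.014125 + 0.058884) = 1/1.0730 = 0.9320; α₂ = α₁·K2/[H⁺] = 0.05488
α₁ + 2α₂ = 1.0417
DIC = CA / (α₁ + 2α₂) = 4.69 / 1.0417 = 4.50 mmol/kg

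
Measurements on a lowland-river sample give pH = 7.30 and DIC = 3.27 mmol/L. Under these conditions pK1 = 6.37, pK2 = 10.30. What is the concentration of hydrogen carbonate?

[HCO3⁻] = 2.92 mmol/L

α₁ = 1 / (1 + [H⁺]/K1 + K2/[H⁺]) = 1 / (1 + 10^-0.93 + 10^-3.00)
   = 1 / (1 + 0.11749 + 0.0010000) = 1/1.1185 = 0.8941
[HCO3⁻] = α₁ × DIC = 0.8941 × 3.27 = 2.92 mmol/L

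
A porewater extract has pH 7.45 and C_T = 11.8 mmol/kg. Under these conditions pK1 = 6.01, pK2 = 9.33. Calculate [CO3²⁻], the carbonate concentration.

[CO3²⁻] = 0.148 mmol/kg

α₂ = 1 / (1 + [H⁺]/K2 + [H⁺]²/(K1K2)) = 1 / (1 + 10^+1.88 + 10^+0.44)
   = 1 / (1 + 75.858 + 2.7542) = 1/79.612 = 0.01256
[CO3²⁻] = α₂ × DIC = 0.01256 × 11.8 = 0.148 mmol/kg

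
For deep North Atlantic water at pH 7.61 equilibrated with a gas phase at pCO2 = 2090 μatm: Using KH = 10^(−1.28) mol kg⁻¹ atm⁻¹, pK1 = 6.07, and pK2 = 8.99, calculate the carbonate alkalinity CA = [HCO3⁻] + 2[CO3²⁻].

CA = 4.12 mmol/kg

[CO2*] = KH · pCO2 = 10^(−1.28) × 2090×10^-6 = 1.097×10^-4 mol/kg
α₀ = 1/(1 + K1/[H⁺] + K1K2/[H⁺]²) = 1/(1 + 10^+1.54 + 10^+0.16) = 0.02694
DIC = [CO2*]/α₀ = 1.097×10^-4 / 0.02694 = 4.071 mmol/kg
CA = (α₁ + 2α₂)·DIC = (0.9341 + 2×0.03894) × 4.071 = 4.12 mmol/kg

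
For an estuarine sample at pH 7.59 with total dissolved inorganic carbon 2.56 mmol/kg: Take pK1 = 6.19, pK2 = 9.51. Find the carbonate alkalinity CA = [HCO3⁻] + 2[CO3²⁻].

CA = 2.49 mmol/kg

CA = [HCO3⁻] + 2[CO3²⁻] = (α₁ + 2α₂)·DIC
At pH 7.59: [H⁺]/K1 = 10^-1.40 = 0.039811, K2/[H⁺] = 10^-1.92 = 0.012023
α₁ = 1/(1 + 0.039811 + 0.012023) = 1/1.0518 = 0.9507; α₂ = α₁·K2/[H⁺] = 0.01143
α₁ + 2α₂ = 0.9736
CA = 0.9736 × 2.56 = 2.49 mmol/kg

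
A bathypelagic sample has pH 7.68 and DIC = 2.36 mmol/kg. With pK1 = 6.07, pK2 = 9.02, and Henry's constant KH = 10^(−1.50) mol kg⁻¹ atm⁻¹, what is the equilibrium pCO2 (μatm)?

α₀ = 1 / (1 + K1/[H⁺] + K1K2/[H⁺]²) = 1 / (1 + 10^+1.61 + 10^+0.27)
   = 1 / (1 + 40.738 + 1.8621) = 1/43.600 = 0.02294
[CO2*] = α₀ × DIC = 0.02294 × 2.36 = 0.05413 mmol/kg
pCO2 = [CO2*]/KH = 5.413×10^-5 / 3.162×10^-2 = 1710 μatm

pCO2 = 1710 μatm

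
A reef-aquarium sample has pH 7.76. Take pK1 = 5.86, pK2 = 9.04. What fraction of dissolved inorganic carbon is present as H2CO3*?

α₀ = 1 / (1 + K1/[H⁺] + K1K2/[H⁺]²) = 1 / (1 + 10^+1.90 + 10^+0.62)
   = 1 / (1 + 79.433 + 4.1687) = 1/84.602 = 0.01182

α₀ = 0.0118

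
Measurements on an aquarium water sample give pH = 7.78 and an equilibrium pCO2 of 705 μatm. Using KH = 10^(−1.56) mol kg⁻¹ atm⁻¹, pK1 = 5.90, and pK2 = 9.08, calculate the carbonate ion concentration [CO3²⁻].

[CO2*] = KH · pCO2 = 10^(−1.56) × 705×10^-6 = 1.942×10^-5 mol/kg
α₀ = 1/(1 + K1/[H⁺] + K1K2/[H⁺]²) = 1/(1 + 10^+1.88 + 10^+0.58) = 0.01240
DIC = [CO2*]/α₀ = 1.942×10^-5 / 0.01240 = 1.566 mmol/kg
[CO3²⁻] = α₂·DIC; α₂ = 0.04714, so [CO3²⁻] = 0.04714 × 1.566 = 0.0738 mmol/kg

[CO3²⁻] = 0.0738 mmol/kg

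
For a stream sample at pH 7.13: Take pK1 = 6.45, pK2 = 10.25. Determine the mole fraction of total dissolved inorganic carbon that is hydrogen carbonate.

α₁ = 0.827

α₁ = 1 / (1 + [H⁺]/K1 + K2/[H⁺]) = 1 / (1 + 10^-0.68 + 10^-3.12)
   = 1 / (1 + 0.20893 + 0.00075858) = 1/1.2097 = 0.8267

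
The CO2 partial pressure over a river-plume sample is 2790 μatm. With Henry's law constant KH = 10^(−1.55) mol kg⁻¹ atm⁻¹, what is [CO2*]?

KH = 10^(−1.55) = 2.818×10^-2 mol kg⁻¹ atm⁻¹
[CO2*] = KH · pCO2 = 2.818×10^-2 × 2790×10^-6 atm = 7.86×10^-5 mol/kg

[CO2*] = 78.6 μmol/kg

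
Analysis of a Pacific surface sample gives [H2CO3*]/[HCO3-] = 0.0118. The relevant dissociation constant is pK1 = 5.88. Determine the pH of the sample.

From K1 = [H⁺][HCO3-]/[H2CO3*]:  pH = pK1 − log₁₀([H2CO3*]/[HCO3-])
log₁₀(0.0118) = -1.928
pH = 5.88 − (-1.928) = 7.81

pH = 7.81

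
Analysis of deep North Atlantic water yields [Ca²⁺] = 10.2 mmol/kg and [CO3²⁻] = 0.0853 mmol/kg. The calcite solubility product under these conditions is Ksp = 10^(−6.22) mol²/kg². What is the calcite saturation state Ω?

Ksp = 10^(−6.22) = 6.026×10^-7
Ω = [Ca²⁺][CO3²⁻]/Ksp = (10.2×10^-3)(0.0853×10^-3) / 6.026×10^-7 = 1.44

Ω = 1.44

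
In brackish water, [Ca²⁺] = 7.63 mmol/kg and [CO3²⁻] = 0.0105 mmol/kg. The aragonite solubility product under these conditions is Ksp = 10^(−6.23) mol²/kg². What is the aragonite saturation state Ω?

Ω = 0.136

Ksp = 10^(−6.23) = 5.888×10^-7
Ω = [Ca²⁺][CO3²⁻]/Ksp = (7.63×10^-3)(0.0105×10^-3) / 5.888×10^-7 = 0.136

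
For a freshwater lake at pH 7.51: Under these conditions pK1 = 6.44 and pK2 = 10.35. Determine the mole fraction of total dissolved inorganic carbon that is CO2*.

α₀ = 0.0783

α₀ = 1 / (1 + K1/[H⁺] + K1K2/[H⁺]²) = 1 / (1 + 10^+1.07 + 10^-1.77)
   = 1 / (1 + 11.749 + 0.016982) = 1/12.766 = 0.07833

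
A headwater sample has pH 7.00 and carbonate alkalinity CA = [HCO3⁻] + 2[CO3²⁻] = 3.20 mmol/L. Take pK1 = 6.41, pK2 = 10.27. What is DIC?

DIC = 4.02 mmol/L

CA = [HCO3⁻] + 2[CO3²⁻] = (α₁ + 2α₂)·DIC
At pH 7.00: [H⁺]/K1 = 10^-0.59 = 0.25704, K2/[H⁺] = 10^-3.27 = 0.00053703
α₁ = 1/(1 + 0.25704 + 0.00053703) = 1/1.2576 = 0.7952; α₂ = α₁·K2/[H⁺] = 0.0004270
α₁ + 2α₂ = 0.7960
DIC = CA / (α₁ + 2α₂) = 3.20 / 0.7960 = 4.02 mmol/L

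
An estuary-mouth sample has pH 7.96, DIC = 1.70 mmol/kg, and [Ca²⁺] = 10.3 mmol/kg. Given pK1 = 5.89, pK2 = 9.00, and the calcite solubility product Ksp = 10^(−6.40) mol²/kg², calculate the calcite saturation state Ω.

Ω = 3.65

α₂ = 1 / (1 + [H⁺]/K2 + [H⁺]²/(K1K2)) = 1 / (1 + 10^+1.04 + 10^-1.03)
   = 1 / (1 + 10.965 + 0.093325) = 1/12.058 = 0.08293
[CO3²⁻] = α₂ × DIC = 0.08293 × 1.70 = 0.1410 mmol/kg
Ksp = 10^(−6.40) = 3.981×10^-7
Ω = [Ca²⁺][CO3²⁻]/Ksp = (10.3×10^-3)(1.410×10^-4) / 3.981×10^-7 = 3.65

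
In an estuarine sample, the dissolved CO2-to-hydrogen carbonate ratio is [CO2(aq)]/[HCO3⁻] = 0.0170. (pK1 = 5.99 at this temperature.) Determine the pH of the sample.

pH = 7.76

From K1 = [H⁺][HCO3⁻]/[CO2(aq)]:  pH = pK1 − log₁₀([CO2(aq)]/[HCO3⁻])
log₁₀(0.0170) = -1.770
pH = 5.99 − (-1.770) = 7.76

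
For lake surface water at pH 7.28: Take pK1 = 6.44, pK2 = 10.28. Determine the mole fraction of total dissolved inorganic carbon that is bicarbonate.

α₁ = 1 / (1 + [H⁺]/K1 + K2/[H⁺]) = 1 / (1 + 10^-0.84 + 10^-3.00)
   = 1 / (1 + 0.14454 + 0.0010000) = 1/1.1455 = 0.8729

α₁ = 0.873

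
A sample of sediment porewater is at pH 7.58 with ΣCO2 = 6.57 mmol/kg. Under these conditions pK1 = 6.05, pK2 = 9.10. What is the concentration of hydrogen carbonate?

α₁ = 1 / (1 + [H⁺]/K1 + K2/[H⁺]) = 1 / (1 + 10^-1.53 + 10^-1.52)
   = 1 / (1 + 0.029512 + 0.030200) = 1/1.0597 = 0.9437
[HCO3⁻] = α₁ × DIC = 0.9437 × 6.57 = 6.20 mmol/kg

[HCO3⁻] = 6.20 mmol/kg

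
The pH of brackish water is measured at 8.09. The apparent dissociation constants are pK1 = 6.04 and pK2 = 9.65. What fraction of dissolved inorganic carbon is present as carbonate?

α₂ = 0.0266

α₂ = 1 / (1 + [H⁺]/K2 + [H⁺]²/(K1K2)) = 1 / (1 + 10^+1.56 + 10^-0.49)
   = 1 / (1 + 36.308 + 0.32359) = 1/37.631 = 0.02657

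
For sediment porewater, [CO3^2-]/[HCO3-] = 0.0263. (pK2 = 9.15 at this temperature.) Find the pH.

From K2 = [H⁺][CO3^2-]/[HCO3-]:  pH = pK2 + log₁₀([CO3^2-]/[HCO3-])
log₁₀(0.0263) = -1.580
pH = 9.15 + (-1.580) = 7.57

pH = 7.57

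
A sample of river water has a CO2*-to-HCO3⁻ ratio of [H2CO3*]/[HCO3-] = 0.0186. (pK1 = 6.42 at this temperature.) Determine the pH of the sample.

From K1 = [H⁺][HCO3-]/[H2CO3*]:  pH = pK1 − log₁₀([H2CO3*]/[HCO3-])
log₁₀(0.0186) = -1.730
pH = 6.42 − (-1.730) = 8.15

pH = 8.15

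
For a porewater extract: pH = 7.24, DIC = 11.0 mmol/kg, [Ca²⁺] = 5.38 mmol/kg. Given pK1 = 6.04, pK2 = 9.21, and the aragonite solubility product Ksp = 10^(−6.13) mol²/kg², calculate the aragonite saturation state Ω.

α₂ = 1 / (1 + [H⁺]/K2 + [H⁺]²/(K1K2)) = 1 / (1 + 10^+1.97 + 10^+0.77)
   = 1 / (1 + 93.325 + 5.8884) = 1/100.21 = 0.009979
[CO3²⁻] = α₂ × DIC = 0.009979 × 11.0 = 0.1098 mmol/kg
Ksp = 10^(−6.13) = 7.413×10^-7
Ω = [Ca²⁺][CO3²⁻]/Ksp = (5.38×10^-3)(1.098×10^-4) / 7.413×10^-7 = 0.797

Ω = 0.797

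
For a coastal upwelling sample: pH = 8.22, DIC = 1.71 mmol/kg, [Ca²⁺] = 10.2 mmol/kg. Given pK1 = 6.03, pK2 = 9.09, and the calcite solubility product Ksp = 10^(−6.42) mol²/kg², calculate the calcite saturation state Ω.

α₂ = 1 / (1 + [H⁺]/K2 + [H⁺]²/(K1K2)) = 1 / (1 + 10^+0.87 + 10^-1.32)
   = 1 / (1 + 7.4131 + 0.047863) = 1/8.4610 = 0.1182
[CO3²⁻] = α₂ × DIC = 0.1182 × 1.71 = 0.2021 mmol/kg
Ksp = 10^(−6.42) = 3.802×10^-7
Ω = [Ca²⁺][CO3²⁻]/Ksp = (10.2×10^-3)(2.021×10^-4) / 3.802×10^-7 = 5.42

Ω = 5.42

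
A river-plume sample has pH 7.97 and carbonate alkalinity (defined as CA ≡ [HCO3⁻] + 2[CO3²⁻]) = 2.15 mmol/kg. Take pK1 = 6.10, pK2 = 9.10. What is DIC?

DIC = 2.04 mmol/kg

CA = [HCO3⁻] + 2[CO3²⁻] = (α₁ + 2α₂)·DIC
At pH 7.97: [H⁺]/K1 = 10^-1.87 = 0.013490, K2/[H⁺] = 10^-1.13 = 0.074131
α₁ = 1/(1 + 0.013490 + 0.074131) = 1/1.0876 = 0.9194; α₂ = α₁·K2/[H⁺] = 0.06816
α₁ + 2α₂ = 1.0558
DIC = CA / (α₁ + 2α₂) = 2.15 / 1.0558 = 2.04 mmol/kg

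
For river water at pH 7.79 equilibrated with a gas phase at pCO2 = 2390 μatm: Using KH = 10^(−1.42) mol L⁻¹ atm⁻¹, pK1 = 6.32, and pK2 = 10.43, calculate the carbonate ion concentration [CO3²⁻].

[CO3²⁻] = 6.14 μmol/L

[CO2*] = KH · pCO2 = 10^(−1.42) × 2390×10^-6 = 9.087×10^-5 mol/L
α₀ = 1/(1 + K1/[H⁺] + K1K2/[H⁺]²) = 1/(1 + 10^+1.47 + 10^-1.17) = 0.03270
DIC = [CO2*]/α₀ = 9.087×10^-5 / 0.03270 = 2.779 mmol/L
[CO3²⁻] = α₂·DIC; α₂ = 0.002211, so [CO3²⁻] = 0.002211 × 2.779 = 0.00614 mmol/L = 6.14 μmol/L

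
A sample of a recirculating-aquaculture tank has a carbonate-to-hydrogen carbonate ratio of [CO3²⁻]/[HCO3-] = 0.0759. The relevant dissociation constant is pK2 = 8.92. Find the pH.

pH = 7.80

From K2 = [H⁺][CO3²⁻]/[HCO3-]:  pH = pK2 + log₁₀([CO3²⁻]/[HCO3-])
log₁₀(0.0759) = -1.120
pH = 8.92 + (-1.120) = 7.80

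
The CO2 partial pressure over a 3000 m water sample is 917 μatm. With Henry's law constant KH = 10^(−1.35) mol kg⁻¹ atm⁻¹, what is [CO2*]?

[CO2*] = 41.0 μmol/kg

KH = 10^(−1.35) = 4.467×10^-2 mol kg⁻¹ atm⁻¹
[CO2*] = KH · pCO2 = 4.467×10^-2 × 917×10^-6 atm = 4.10×10^-5 mol/kg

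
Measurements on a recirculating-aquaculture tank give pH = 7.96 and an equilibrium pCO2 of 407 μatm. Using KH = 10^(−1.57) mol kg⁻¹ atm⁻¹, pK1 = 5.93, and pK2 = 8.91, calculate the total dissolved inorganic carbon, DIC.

[CO2*] = KH · pCO2 = 10^(−1.57) × 407×10^-6 = 1.095×10^-5 mol/kg
α₀ = 1/(1 + K1/[H⁺] + K1K2/[H⁺]²) = 1/(1 + 10^+2.03 + 10^+1.08) = 0.008321
DIC = [CO2*]/α₀ = 1.095×10^-5 / 0.008321 = 1.32 mmol/kg

DIC = 1.32 mmol/kg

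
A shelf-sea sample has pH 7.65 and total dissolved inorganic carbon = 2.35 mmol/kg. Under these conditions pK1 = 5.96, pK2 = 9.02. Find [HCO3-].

α₁ = 1 / (1 + [H⁺]/K1 + K2/[H⁺]) = 1 / (1 + 10^-1.69 + 10^-1.37)
   = 1 / (1 + 0.020417 + 0.042658) = 1/1.0631 = 0.9407
[HCO3⁻] = α₁ × DIC = 0.9407 × 2.35 = 2.21 mmol/kg

[HCO3⁻] = 2.21 mmol/kg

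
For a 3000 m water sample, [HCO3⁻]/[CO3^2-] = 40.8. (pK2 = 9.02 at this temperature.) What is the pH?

From K2 = [H⁺][CO3^2-]/[HCO3⁻]:  pH = pK2 − log₁₀([HCO3⁻]/[CO3^2-])
log₁₀(40.8) = +1.611
pH = 9.02 − (+1.611) = 7.41

pH = 7.41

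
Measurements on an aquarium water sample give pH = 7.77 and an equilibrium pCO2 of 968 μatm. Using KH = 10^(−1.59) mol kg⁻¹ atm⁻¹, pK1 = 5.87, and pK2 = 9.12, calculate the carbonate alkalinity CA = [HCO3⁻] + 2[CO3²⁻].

CA = 2.15 mmol/kg

[CO2*] = KH · pCO2 = 10^(−1.59) × 968×10^-6 = 2.488×10^-5 mol/kg
α₀ = 1/(1 + K1/[H⁺] + K1K2/[H⁺]²) = 1/(1 + 10^+1.90 + 10^+0.55) = 0.01191
DIC = [CO2*]/α₀ = 2.488×10^-5 / 0.01191 = 2.090 mmol/kg
CA = (α₁ + 2α₂)·DIC = (0.9458 + 2×0.04225) × 2.090 = 2.15 mmol/kg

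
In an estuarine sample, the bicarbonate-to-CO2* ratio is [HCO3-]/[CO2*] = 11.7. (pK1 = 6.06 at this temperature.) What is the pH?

From K1 = [H⁺][HCO3-]/[CO2*]:  pH = pK1 + log₁₀([HCO3-]/[CO2*])
log₁₀(11.7) = +1.068
pH = 6.06 + (+1.068) = 7.13

pH = 7.13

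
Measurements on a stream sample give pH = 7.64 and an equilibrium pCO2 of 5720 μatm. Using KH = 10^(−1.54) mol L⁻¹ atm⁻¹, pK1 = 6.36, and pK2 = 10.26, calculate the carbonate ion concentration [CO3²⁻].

[CO2*] = KH · pCO2 = 10^(−1.54) × 5720×10^-6 = 1.650×10^-4 mol/L
α₀ = 1/(1 + K1/[H⁺] + K1K2/[H⁺]²) = 1/(1 + 10^+1.28 + 10^-1.34) = 0.04975
DIC = [CO2*]/α₀ = 1.650×10^-4 / 0.04975 = 3.316 mmol/L
[CO3²⁻] = α₂·DIC; α₂ = 0.002274, so [CO3²⁻] = 0.002274 × 3.316 = 0.00754 mmol/L = 7.54 μmol/L

[CO3²⁻] = 7.54 μmol/L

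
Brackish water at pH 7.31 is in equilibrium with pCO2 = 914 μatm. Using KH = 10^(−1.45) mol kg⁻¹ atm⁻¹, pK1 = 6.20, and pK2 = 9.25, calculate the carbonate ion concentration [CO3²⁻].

[CO3²⁻] = 4.80 μmol/kg

[CO2*] = KH · pCO2 = 10^(−1.45) × 914×10^-6 = 3.243×10^-5 mol/kg
α₀ = 1/(1 + K1/[H⁺] + K1K2/[H⁺]²) = 1/(1 + 10^+1.11 + 10^-0.83) = 0.07127
DIC = [CO2*]/α₀ = 3.243×10^-5 / 0.07127 = 0.4550 mmol/kg
[CO3²⁻] = α₂·DIC; α₂ = 0.01054, so [CO3²⁻] = 0.01054 × 0.4550 = 0.00480 mmol/kg = 4.80 μmol/kg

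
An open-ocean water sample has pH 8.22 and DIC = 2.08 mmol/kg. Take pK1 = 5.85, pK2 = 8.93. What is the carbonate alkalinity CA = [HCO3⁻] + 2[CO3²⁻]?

CA = 2.41 mmol/kg

CA = [HCO3⁻] + 2[CO3²⁻] = (α₁ + 2α₂)·DIC
At pH 8.22: [H⁺]/K1 = 10^-2.37 = 0.0042658, K2/[H⁺] = 10^-0.71 = 0.19498
α₁ = 1/(1 + 0.0042658 + 0.19498) = 1/1.1993 = 0.8339; α₂ = α₁·K2/[H⁺] = 0.1626
α₁ + 2α₂ = 1.1590
CA = 1.1590 × 2.08 = 2.41 mmol/kg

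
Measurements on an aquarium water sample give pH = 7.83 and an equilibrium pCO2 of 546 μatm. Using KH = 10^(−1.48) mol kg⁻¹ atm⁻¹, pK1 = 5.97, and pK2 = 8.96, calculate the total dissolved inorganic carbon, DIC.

[CO2*] = KH · pCO2 = 10^(−1.48) × 546×10^-6 = 1.808×10^-5 mol/kg
α₀ = 1/(1 + K1/[H⁺] + K1K2/[H⁺]²) = 1/(1 + 10^+1.86 + 10^+0.73) = 0.01269
DIC = [CO2*]/α₀ = 1.808×10^-5 / 0.01269 = 1.42 mmol/kg

DIC = 1.42 mmol/kg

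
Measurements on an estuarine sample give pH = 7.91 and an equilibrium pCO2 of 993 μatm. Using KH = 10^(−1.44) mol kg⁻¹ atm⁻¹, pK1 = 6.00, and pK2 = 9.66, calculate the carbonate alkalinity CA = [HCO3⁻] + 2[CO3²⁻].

[CO2*] = KH · pCO2 = 10^(−1.44) × 993×10^-6 = 3.605×10^-5 mol/kg
α₀ = 1/(1 + K1/[H⁺] + K1K2/[H⁺]²) = 1/(1 + 10^+1.91 + 10^+0.16) = 0.01194
DIC = [CO2*]/α₀ = 3.605×10^-5 / 0.01194 = 3.019 mmol/kg
CA = (α₁ + 2α₂)·DIC = (0.9708 + 2×0.01726) × 3.019 = 3.03 mmol/kg

CA = 3.03 mmol/kg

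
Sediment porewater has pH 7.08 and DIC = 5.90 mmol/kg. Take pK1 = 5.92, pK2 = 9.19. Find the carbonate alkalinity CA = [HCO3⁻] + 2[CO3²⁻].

CA = 5.56 mmol/kg

CA = [HCO3⁻] + 2[CO3²⁻] = (α₁ + 2α₂)·DIC
At pH 7.08: [H⁺]/K1 = 10^-1.16 = 0.069183, K2/[H⁺] = 10^-2.11 = 0.0077625
α₁ = 1/(1 + 0.069183 + 0.0077625) = 1/1.0769 = 0.9286; α₂ = α₁·K2/[H⁺] = 0.007208
α₁ + 2α₂ = 0.9430
CA = 0.9430 × 5.90 = 5.56 mmol/kg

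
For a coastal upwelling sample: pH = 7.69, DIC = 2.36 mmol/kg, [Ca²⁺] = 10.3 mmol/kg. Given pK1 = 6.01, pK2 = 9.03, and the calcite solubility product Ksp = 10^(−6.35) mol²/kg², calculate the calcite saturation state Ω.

α₂ = 1 / (1 + [H⁺]/K2 + [H⁺]²/(K1K2)) = 1 / (1 + 10^+1.34 + 10^-0.34)
   = 1 / (1 + 21.878 + 0.45709) = 1/23.335 = 0.04285
[CO3²⁻] = α₂ × DIC = 0.04285 × 2.36 = 0.1011 mmol/kg
Ksp = 10^(−6.35) = 4.467×10^-7
Ω = [Ca²⁺][CO3²⁻]/Ksp = (10.3×10^-3)(1.011×10^-4) / 4.467×10^-7 = 2.33

Ω = 2.33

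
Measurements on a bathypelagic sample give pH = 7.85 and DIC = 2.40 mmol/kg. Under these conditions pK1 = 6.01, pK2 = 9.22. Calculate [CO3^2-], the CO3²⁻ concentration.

[CO3²⁻] = 0.0968 mmol/kg

α₂ = 1 / (1 + [H⁺]/K2 + [H⁺]²/(K1K2)) = 1 / (1 + 10^+1.37 + 10^-0.47)
   = 1 / (1 + 23.442 + 0.33884) = 1/24.781 = 0.04035
[CO3²⁻] = α₂ × DIC = 0.04035 × 2.40 = 0.0968 mmol/kg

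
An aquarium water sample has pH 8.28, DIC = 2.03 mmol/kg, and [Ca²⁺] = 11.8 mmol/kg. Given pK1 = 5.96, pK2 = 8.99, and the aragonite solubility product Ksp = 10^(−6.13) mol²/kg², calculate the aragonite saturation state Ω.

Ω = 5.25

α₂ = 1 / (1 + [H⁺]/K2 + [H⁺]²/(K1K2)) = 1 / (1 + 10^+0.71 + 10^-1.61)
   = 1 / (1 + 5.1286 + 0.024547) = 1/6.1532 = 0.1625
[CO3²⁻] = α₂ × DIC = 0.1625 × 2.03 = 0.3299 mmol/kg
Ksp = 10^(−6.13) = 7.413×10^-7
Ω = [Ca²⁺][CO3²⁻]/Ksp = (11.8×10^-3)(3.299×10^-4) / 7.413×10^-7 = 5.25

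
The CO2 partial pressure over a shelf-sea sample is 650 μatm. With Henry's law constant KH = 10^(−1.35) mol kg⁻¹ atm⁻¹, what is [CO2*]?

[CO2*] = 29.0 μmol/kg

KH = 10^(−1.35) = 4.467×10^-2 mol kg⁻¹ atm⁻¹
[CO2*] = KH · pCO2 = 4.467×10^-2 × 650×10^-6 atm = 2.90×10^-5 mol/kg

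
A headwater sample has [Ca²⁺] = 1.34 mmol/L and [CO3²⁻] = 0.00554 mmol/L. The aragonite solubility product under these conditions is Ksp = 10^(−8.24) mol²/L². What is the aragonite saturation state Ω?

Ω = 1.29

Ksp = 10^(−8.24) = 5.754×10^-9
Ω = [Ca²⁺][CO3²⁻]/Ksp = (1.34×10^-3)(0.00554×10^-3) / 5.754×10^-9 = 1.29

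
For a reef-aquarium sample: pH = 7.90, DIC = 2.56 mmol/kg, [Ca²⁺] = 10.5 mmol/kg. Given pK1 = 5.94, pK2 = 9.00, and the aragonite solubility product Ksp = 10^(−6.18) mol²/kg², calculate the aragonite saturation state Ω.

Ω = 2.96

α₂ = 1 / (1 + [H⁺]/K2 + [H⁺]²/(K1K2)) = 1 / (1 + 10^+1.10 + 10^-0.86)
   = 1 / (1 + 12.589 + 0.13804) = 1/13.727 = 0.07285
[CO3²⁻] = α₂ × DIC = 0.07285 × 2.56 = 0.1865 mmol/kg
Ksp = 10^(−6.18) = 6.607×10^-7
Ω = [Ca²⁺][CO3²⁻]/Ksp = (10.5×10^-3)(1.865×10^-4) / 6.607×10^-7 = 2.96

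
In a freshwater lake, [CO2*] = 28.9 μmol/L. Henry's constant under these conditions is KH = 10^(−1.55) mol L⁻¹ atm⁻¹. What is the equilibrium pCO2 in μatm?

KH = 10^(−1.55) = 2.818×10^-2 mol L⁻¹ atm⁻¹
pCO2 = [CO2*]/KH = 28.9×10^-6 / 2.818×10^-2 = 1.03×10^-3 atm = 1030 μatm

pCO2 = 1030 μatm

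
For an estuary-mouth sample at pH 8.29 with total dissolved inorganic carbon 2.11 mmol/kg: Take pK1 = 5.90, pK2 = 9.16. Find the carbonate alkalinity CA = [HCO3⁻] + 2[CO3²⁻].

CA = 2.35 mmol/kg

CA = [HCO3⁻] + 2[CO3²⁻] = (α₁ + 2α₂)·DIC
At pH 8.29: [H⁺]/K1 = 10^-2.39 = 0.0040738, K2/[H⁺] = 10^-0.87 = 0.13490
α₁ = 1/(1 + 0.0040738 + 0.13490) = 1/1.1390 = 0.8780; α₂ = α₁·K2/[H⁺] = 0.1184
α₁ + 2α₂ = 1.1149
CA = 1.1149 × 2.11 = 2.35 mmol/kg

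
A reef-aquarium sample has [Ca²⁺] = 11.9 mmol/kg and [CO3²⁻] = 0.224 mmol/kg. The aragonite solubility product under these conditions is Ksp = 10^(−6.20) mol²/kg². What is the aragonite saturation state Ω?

Ω = 4.22

Ksp = 10^(−6.20) = 6.310×10^-7
Ω = [Ca²⁺][CO3²⁻]/Ksp = (11.9×10^-3)(0.224×10^-3) / 6.310×10^-7 = 4.22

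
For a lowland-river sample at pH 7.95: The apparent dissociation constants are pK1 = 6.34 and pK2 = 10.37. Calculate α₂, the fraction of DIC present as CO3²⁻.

α₂ = 0.00370

α₂ = 1 / (1 + [H⁺]/K2 + [H⁺]²/(K1K2)) = 1 / (1 + 10^+2.42 + 10^+0.81)
   = 1 / (1 + 263.03 + 6.4565) = 1/270.48 = 0.003697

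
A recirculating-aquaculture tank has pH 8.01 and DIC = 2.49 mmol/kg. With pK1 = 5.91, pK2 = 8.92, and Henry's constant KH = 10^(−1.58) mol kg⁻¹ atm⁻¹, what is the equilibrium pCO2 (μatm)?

α₀ = 1 / (1 + K1/[H⁺] + K1K2/[H⁺]²) = 1 / (1 + 10^+2.10 + 10^+1.19)
   = 1 / (1 + 125.89 + 15.488) = 1/142.38 = 0.007023
[CO2*] = α₀ × DIC = 0.007023 × 2.49 = 0.01749 mmol/kg = 17.49 μmol/kg
pCO2 = [CO2*]/KH = 1.749×10^-5 / 2.630×10^-2 = 665 μatm

pCO2 = 665 μatm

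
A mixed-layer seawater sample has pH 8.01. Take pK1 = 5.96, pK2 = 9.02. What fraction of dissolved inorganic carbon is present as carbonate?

α₂ = 1 / (1 + [H⁺]/K2 + [H⁺]²/(K1K2)) = 1 / (1 + 10^+1.01 + 10^-1.04)
   = 1 / (1 + 10.233 + 0.091201) = 1/11.324 = 0.08831

α₂ = 0.0883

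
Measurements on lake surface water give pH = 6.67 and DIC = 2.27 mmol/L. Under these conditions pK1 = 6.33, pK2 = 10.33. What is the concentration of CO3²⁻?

[CO3²⁻] = 0.341 μmol/L

α₂ = 1 / (1 + [H⁺]/K2 + [H⁺]²/(K1K2)) = 1 / (1 + 10^+3.66 + 10^+3.32)
   = 1 / (1 + 4570.9 + 2089.3) = 1/6661.2 = 0.0001501
[CO3²⁻] = α₂ × DIC = 0.0001501 × 2.27 = 0.000341 mmol/L = 0.341 μmol/L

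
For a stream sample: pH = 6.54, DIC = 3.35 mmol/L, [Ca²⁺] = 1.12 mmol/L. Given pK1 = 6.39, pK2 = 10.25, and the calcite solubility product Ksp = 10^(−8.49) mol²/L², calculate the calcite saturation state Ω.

α₂ = 1 / (1 + [H⁺]/K2 + [H⁺]²/(K1K2)) = 1 / (1 + 10^+3.71 + 10^+3.56)
   = 1 / (1 + 5128.6 + 3630.8) = 1/8760.4 = 0.0001142
[CO3²⁻] = α₂ × DIC = 0.0001142 × 3.35 = 0.0003824 mmol/L = 0.3824 μmol/L
Ksp = 10^(−8.49) = 3.236×10^-9
Ω = [Ca²⁺][CO3²⁻]/Ksp = (1.12×10^-3)(3.824×10^-7) / 3.236×10^-9 = 0.132

Ω = 0.132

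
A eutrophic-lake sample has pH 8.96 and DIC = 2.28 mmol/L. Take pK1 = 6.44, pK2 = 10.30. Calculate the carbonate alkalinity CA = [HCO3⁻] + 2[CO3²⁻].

CA = [HCO3⁻] + 2[CO3²⁻] = (α₁ + 2α₂)·DIC
At pH 8.96: [H⁺]/K1 = 10^-2.52 = 0.0030200, K2/[H⁺] = 10^-1.34 = 0.045709
α₁ = 1/(1 + 0.0030200 + 0.045709) = 1/1.0487 = 0.9535; α₂ = α₁·K2/[H⁺] = 0.04358
α₁ + 2α₂ = 1.0407
CA = 1.0407 × 2.28 = 2.37 mmol/L

CA = 2.37 mmol/L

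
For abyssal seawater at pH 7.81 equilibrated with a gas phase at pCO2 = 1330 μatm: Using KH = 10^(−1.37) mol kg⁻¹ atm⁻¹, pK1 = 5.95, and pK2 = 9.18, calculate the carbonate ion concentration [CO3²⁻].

[CO2*] = KH · pCO2 = 10^(−1.37) × 1330×10^-6 = 5.674×10^-5 mol/kg
α₀ = 1/(1 + K1/[H⁺] + K1K2/[H⁺]²) = 1/(1 + 10^+1.86 + 10^+0.49) = 0.01307
DIC = [CO2*]/α₀ = 5.674×10^-5 / 0.01307 = 4.342 mmol/kg
[CO3²⁻] = α₂·DIC; α₂ = 0.04038, so [CO3²⁻] = 0.04038 × 4.342 = 0.175 mmol/kg

[CO3²⁻] = 0.175 mmol/kg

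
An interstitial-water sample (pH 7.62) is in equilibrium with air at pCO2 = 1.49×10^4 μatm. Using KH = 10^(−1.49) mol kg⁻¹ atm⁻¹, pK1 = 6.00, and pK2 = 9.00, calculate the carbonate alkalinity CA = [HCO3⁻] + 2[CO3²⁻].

[CO2*] = KH · pCO2 = 10^(−1.49) × 1.49×10^4×10^-6 = 4.822×10^-4 mol/kg
α₀ = 1/(1 + K1/[H⁺] + K1K2/[H⁺]²) = 1/(1 + 10^+1.62 + 10^+0.24) = 0.02251
DIC = [CO2*]/α₀ = 4.822×10^-4 / 0.02251 = 21.42 mmol/kg
CA = (α₁ + 2α₂)·DIC = (0.9384 + 2×0.03912) × 21.42 = 21.8 mmol/kg

CA = 21.8 mmol/kg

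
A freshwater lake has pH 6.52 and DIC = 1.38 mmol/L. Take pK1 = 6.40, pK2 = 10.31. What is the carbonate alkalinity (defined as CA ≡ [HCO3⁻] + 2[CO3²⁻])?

CA = 0.785 mmol/L

CA = [HCO3⁻] + 2[CO3²⁻] = (α₁ + 2α₂)·DIC
At pH 6.52: [H⁺]/K1 = 10^-0.12 = 0.75858, K2/[H⁺] = 10^-3.79 = 0.00016218
α₁ = 1/(1 + 0.75858 + 0.00016218) = 1/1.7587 = 0.5686; α₂ = α₁·K2/[H⁺] = 9.221×10^-5
α₁ + 2α₂ = 0.5688
CA = 0.5688 × 1.38 = 0.785 mmol/L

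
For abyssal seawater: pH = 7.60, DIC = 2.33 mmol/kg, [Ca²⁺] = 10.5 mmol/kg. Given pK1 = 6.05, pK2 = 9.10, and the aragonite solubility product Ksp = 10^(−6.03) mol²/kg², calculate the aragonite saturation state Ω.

α₂ = 1 / (1 + [H⁺]/K2 + [H⁺]²/(K1K2)) = 1 / (1 + 10^+1.50 + 10^-0.05)
   = 1 / (1 + 31.623 + 0.89125) = 1/33.514 = 0.02984
[CO3²⁻] = α₂ × DIC = 0.02984 × 2.33 = 0.06952 mmol/kg
Ksp = 10^(−6.03) = 9.333×10^-7
Ω = [Ca²⁺][CO3²⁻]/Ksp = (10.5×10^-3)(6.952×10^-5) / 9.333×10^-7 = 0.782

Ω = 0.782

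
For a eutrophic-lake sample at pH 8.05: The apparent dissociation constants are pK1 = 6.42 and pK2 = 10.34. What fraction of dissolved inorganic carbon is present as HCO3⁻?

α₁ = 1 / (1 + [H⁺]/K1 + K2/[H⁺]) = 1 / (1 + 10^-1.63 + 10^-2.29)
   = 1 / (1 + 0.023442 + 0.0051286) = 1/1.0286 = 0.9722

α₁ = 0.972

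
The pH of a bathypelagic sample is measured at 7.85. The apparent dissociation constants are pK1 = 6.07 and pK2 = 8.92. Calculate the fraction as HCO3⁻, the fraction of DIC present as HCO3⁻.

α₁ = 1 / (1 + [H⁺]/K1 + K2/[H⁺]) = 1 / (1 + 10^-1.78 + 10^-1.07)
   = 1 / (1 + 0.016596 + 0.085114) = 1/1.1017 = 0.9077

α₁ = 0.908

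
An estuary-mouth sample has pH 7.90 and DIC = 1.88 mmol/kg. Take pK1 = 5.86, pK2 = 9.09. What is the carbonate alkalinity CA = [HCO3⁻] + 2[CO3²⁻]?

CA = 1.98 mmol/kg

CA = [HCO3⁻] + 2[CO3²⁻] = (α₁ + 2α₂)·DIC
At pH 7.90: [H⁺]/K1 = 10^-2.04 = 0.0091201, K2/[H⁺] = 10^-1.19 = 0.064565
α₁ = 1/(1 + 0.0091201 + 0.064565) = 1/1.0737 = 0.9314; α₂ = α₁·K2/[H⁺] = 0.06013
α₁ + 2α₂ = 1.0516
CA = 1.0516 × 1.88 = 1.98 mmol/kg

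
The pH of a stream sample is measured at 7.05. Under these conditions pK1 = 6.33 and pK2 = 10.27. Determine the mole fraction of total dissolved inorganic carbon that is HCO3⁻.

α₁ = 1 / (1 + [H⁺]/K1 + K2/[H⁺]) = 1 / (1 + 10^-0.72 + 10^-3.22)
   = 1 / (1 + 0.19055 + 0.00060256) = 1/1.1911 = 0.8395

α₁ = 0.840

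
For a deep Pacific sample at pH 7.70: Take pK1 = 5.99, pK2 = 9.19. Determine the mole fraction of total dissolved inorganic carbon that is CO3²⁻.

α₂ = 1 / (1 + [H⁺]/K2 + [H⁺]²/(K1K2)) = 1 / (1 + 10^+1.49 + 10^-0.22)
   = 1 / (1 + 30.903 + 0.60256) = 1/32.506 = 0.03076

α₂ = 0.0308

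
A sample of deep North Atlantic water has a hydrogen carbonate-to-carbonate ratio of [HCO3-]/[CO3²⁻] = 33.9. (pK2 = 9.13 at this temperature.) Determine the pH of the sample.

pH = 7.60

From K2 = [H⁺][CO3²⁻]/[HCO3-]:  pH = pK2 − log₁₀([HCO3-]/[CO3²⁻])
log₁₀(33.9) = +1.530
pH = 9.13 − (+1.530) = 7.60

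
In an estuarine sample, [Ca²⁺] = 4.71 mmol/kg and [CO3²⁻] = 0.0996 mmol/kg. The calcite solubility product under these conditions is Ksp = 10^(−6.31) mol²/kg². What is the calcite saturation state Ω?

Ω = 0.958

Ksp = 10^(−6.31) = 4.898×10^-7
Ω = [Ca²⁺][CO3²⁻]/Ksp = (4.71×10^-3)(0.0996×10^-3) / 4.898×10^-7 = 0.958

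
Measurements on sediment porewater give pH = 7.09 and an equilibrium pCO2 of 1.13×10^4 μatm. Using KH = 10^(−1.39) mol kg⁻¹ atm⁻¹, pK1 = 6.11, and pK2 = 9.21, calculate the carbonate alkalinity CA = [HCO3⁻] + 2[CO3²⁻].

CA = 4.46 mmol/kg

[CO2*] = KH · pCO2 = 10^(−1.39) × 1.13×10^4×10^-6 = 4.603×10^-4 mol/kg
α₀ = 1/(1 + K1/[H⁺] + K1K2/[H⁺]²) = 1/(1 + 10^+0.98 + 10^-1.14) = 0.09414
DIC = [CO2*]/α₀ = 4.603×10^-4 / 0.09414 = 4.890 mmol/kg
CA = (α₁ + 2α₂)·DIC = (0.8990 + 2×0.006820) × 4.890 = 4.46 mmol/kg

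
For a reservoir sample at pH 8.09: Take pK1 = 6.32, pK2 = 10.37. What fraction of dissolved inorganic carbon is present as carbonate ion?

α₂ = 0.00513

α₂ = 1 / (1 + [H⁺]/K2 + [H⁺]²/(K1K2)) = 1 / (1 + 10^+2.28 + 10^+0.51)
   = 1 / (1 + 190.55 + 3.2359) = 1/194.78 = 0.005134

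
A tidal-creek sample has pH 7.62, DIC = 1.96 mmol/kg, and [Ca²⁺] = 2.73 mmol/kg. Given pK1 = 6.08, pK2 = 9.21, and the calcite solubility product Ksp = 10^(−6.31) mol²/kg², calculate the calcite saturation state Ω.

Ω = 0.266

α₂ = 1 / (1 + [H⁺]/K2 + [H⁺]²/(K1K2)) = 1 / (1 + 10^+1.59 + 10^+0.05)
   = 1 / (1 + 38.905 + 1.1220) = 1/41.027 = 0.02437
[CO3²⁻] = α₂ × DIC = 0.02437 × 1.96 = 0.04777 mmol/kg
Ksp = 10^(−6.31) = 4.898×10^-7
Ω = [Ca²⁺][CO3²⁻]/Ksp = (2.73×10^-3)(4.777×10^-5) / 4.898×10^-7 = 0.266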